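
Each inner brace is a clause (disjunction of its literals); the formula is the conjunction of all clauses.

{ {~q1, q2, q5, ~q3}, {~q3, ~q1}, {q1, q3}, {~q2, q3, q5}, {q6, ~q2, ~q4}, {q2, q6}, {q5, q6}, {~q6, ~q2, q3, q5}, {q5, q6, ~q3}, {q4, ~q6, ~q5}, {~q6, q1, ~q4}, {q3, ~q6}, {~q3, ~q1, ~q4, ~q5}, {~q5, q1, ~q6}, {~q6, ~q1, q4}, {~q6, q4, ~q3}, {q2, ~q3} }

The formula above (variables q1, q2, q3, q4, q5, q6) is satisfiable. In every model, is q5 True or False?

Suppose q5 = 0.
Unit clause (q6) forces q6 = 1.
Unit clause (q3) forces q3 = 1.
Unit clause (~q1) forces q1 = 0.
Unit clause (~q4) forces q4 = 0.
But (q4) is also a unit clause — contradiction.
So every satisfying assignment has q5 = True.

True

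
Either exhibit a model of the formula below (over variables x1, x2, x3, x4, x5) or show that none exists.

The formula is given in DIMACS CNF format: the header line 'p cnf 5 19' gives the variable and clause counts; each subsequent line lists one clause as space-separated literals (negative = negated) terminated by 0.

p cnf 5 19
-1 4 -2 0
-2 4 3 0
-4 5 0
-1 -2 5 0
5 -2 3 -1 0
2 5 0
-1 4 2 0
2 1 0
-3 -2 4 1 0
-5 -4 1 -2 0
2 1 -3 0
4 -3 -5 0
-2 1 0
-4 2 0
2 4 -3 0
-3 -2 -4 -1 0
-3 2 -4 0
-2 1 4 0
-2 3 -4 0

UNSATISFIABLE

Case x4 = False:
Case x1 = False:
Unit clause (x2) forces x2 = True.
Now (¬x2) is unsatisfied and unit — conflict.
So x1 must be the other value — set x1 = True.
Unit clause (¬x2) forces x2 = False.
Now (x2) is unsatisfied and unit — conflict.
Either choice for x1 ends in contradiction.
So x4 must be the other value — set x4 = True.
Unit clause (x5) forces x5 = True.
Unit clause (x2) forces x2 = True.
Unit clause (x1) forces x1 = True.
Unit clause (¬x3) forces x3 = False.
Now (x3) is unsatisfied and unit — conflict.
Either choice for x4 ends in contradiction.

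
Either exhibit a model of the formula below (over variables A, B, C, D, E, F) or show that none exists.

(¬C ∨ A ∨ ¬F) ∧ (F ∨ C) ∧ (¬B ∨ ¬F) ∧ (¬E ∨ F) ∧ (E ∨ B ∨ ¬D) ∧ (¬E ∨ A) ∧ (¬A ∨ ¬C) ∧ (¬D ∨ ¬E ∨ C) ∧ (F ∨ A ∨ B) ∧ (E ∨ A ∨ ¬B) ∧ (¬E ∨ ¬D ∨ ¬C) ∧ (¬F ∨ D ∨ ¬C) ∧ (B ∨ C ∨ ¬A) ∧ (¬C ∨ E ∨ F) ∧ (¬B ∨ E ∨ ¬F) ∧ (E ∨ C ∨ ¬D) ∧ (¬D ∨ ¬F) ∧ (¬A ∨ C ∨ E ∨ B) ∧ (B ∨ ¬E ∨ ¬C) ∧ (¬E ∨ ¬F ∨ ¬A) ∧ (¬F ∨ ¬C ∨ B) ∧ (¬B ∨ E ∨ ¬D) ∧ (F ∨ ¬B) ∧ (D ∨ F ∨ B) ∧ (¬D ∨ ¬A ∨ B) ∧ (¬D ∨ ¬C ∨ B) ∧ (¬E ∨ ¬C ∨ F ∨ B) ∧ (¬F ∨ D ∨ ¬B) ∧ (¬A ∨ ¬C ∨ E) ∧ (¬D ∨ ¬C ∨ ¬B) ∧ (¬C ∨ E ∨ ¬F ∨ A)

A: False,  B: False,  C: False,  D: False,  E: False,  F: True

Try F = True.
From the singleton clause (¬B), B = False.
From the singleton clause (¬D), D = False.
From the singleton clause (¬C), C = False.
From the singleton clause (¬A), A = False.
From the singleton clause (¬E), E = False.
This assignment satisfies each clause.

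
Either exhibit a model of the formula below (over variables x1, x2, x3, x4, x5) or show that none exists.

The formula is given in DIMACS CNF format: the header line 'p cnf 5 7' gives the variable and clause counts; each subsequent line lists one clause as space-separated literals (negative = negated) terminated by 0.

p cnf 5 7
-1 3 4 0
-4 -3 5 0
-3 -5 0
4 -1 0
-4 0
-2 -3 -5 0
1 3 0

x1 ↦ False,  x2 ↦ False,  x3 ↦ True,  x4 ↦ False,  x5 ↦ False

The clause (¬x4) is unit, so x4 = False.
The clause (¬x1) is unit, so x1 = False.
The clause (x3) is unit, so x3 = True.
The clause (¬x5) is unit, so x5 = False.
No clause remains; x2 is free.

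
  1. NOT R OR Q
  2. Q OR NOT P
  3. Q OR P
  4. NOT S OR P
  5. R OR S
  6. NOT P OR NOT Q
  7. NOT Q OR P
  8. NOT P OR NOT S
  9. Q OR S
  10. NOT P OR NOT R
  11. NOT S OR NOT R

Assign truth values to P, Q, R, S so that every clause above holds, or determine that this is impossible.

Case R = false:
The clause (S) is unit, so S = true.
The clause (P) is unit, so P = true.
But (NOT P) is also a unit clause — contradiction.
That branch fails; take R = true instead.
The clause (Q) is unit, so Q = true.
The clause (NOT P) is unit, so P = false.
But (P) is also a unit clause — contradiction.
Either choice for R ends in contradiction.

UNSATISFIABLE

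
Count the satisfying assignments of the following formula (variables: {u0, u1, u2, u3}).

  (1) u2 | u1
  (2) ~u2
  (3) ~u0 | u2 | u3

3

There are 2^4 = 16 truth assignments over (u0, u1, u2, u3).
Check each against the 3 clauses (columns in the order u0, u1, u2, u3):
  F F F F  ✗ fails (u2 | u1)
  F F F T  ✗ fails (u2 | u1)
  F F T F  ✗ fails (~u2)
  F F T T  ✗ fails (~u2)
  F T F F  ✓ satisfies all
  F T F T  ✓ satisfies all
  F T T F  ✗ fails (~u2)
  F T T T  ✗ fails (~u2)
  T F F F  ✗ fails (u2 | u1)
  T F F T  ✗ fails (u2 | u1)
  T F T F  ✗ fails (~u2)
  T F T T  ✗ fails (~u2)
  T T F F  ✗ fails (~u0 | u2 | u3)
  T T F T  ✓ satisfies all
  T T T F  ✗ fails (~u2)
  T T T T  ✗ fails (~u2)
3 of the 16 rows are models.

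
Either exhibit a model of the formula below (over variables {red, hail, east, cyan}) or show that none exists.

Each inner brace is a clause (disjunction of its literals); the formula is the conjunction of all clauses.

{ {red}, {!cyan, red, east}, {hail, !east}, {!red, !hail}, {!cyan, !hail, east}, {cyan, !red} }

The clause (red) is unit, so red = true.
The clause (!hail) is unit, so hail = false.
The clause (!east) is unit, so east = false.
The clause (cyan) is unit, so cyan = true.
Every clause now holds.

red=true; hail=false; east=false; cyan=true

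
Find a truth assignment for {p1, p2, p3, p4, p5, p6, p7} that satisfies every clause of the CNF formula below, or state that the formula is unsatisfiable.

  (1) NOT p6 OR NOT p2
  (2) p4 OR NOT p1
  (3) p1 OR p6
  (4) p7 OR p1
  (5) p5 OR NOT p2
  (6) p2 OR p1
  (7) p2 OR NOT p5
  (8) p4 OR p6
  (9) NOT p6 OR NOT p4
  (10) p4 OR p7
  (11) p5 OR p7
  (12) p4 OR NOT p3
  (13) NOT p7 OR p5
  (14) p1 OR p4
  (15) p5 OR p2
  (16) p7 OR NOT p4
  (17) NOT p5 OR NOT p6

p1: true, p2: true, p3: true, p4: true, p5: true, p6: false, p7: true

Case p6 = false:
The clause (p1) is unit, so p1 = true.
The clause (p4) is unit, so p4 = true.
The clause (p7) is unit, so p7 = true.
The clause (p5) is unit, so p5 = true.
The clause (p2) is unit, so p2 = true.
Every clause is now satisfied; p3 is unconstrained.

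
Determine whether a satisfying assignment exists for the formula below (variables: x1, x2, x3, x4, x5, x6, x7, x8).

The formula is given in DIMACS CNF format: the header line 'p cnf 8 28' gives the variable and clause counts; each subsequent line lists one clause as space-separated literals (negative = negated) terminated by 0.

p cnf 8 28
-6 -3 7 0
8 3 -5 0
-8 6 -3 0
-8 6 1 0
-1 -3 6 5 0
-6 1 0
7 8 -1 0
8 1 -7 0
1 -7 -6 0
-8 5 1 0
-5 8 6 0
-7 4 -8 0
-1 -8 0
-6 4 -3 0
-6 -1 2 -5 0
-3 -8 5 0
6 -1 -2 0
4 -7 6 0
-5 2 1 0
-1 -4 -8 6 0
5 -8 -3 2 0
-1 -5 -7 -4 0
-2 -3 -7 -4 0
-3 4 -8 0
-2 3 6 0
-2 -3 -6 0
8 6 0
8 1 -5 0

Suppose x6 = True.
From the singleton clause (x1), x1 = True.
From the singleton clause (¬x8), x8 = False.
From the singleton clause (x7), x7 = True.
Suppose x3 = False.
From the singleton clause (¬x5), x5 = False.
Every clause is now satisfied; x2, x4 are unconstrained.
A satisfying assignment: x1=True,  x2=True,  x3=False,  x4=False,  x5=False,  x6=True,  x7=True,  x8=False.

Satisfiable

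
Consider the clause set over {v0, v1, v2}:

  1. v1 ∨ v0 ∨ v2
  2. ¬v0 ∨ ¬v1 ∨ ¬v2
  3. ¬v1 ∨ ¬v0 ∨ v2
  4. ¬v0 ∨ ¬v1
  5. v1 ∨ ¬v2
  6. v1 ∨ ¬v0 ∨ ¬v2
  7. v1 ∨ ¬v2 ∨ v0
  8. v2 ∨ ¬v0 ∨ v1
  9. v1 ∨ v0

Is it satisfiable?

Yes

Try v0 = False.
From the singleton clause (v1), v1 = True.
All clauses hold; v2 can take either value.
A satisfying assignment: v0 ↦ False,  v1 ↦ True,  v2 ↦ True.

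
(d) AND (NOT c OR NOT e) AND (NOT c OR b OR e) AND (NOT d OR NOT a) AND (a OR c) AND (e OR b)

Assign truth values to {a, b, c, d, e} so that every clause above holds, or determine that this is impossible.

The clause (d) is unit, so d = true.
The clause (NOT a) is unit, so a = false.
The clause (c) is unit, so c = true.
The clause (NOT e) is unit, so e = false.
The clause (b) is unit, so b = true.
All clauses are satisfied.

a: false; b: true; c: true; d: true; e: false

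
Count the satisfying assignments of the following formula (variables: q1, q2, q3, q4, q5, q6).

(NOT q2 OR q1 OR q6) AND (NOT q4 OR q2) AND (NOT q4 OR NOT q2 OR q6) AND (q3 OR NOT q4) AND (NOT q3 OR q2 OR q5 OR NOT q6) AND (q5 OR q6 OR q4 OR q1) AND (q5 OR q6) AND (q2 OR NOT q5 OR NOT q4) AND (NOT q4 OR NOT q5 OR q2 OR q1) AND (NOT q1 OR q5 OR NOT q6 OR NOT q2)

21

There are 2^6 = 64 truth assignments over (q1, q2, q3, q4, q5, q6).
Split on q4. With q4 = true, the clauses containing q4 are satisfied and NOT q4 drops from the rest; 3 of the 2^5 = 32 assignments to the other variables satisfy what remains.
With q4 = false, by the same count on the reduced clause set, 18 assignments work.
(One model: q1=F, q2=F, q3=F, q4=F, q5=F, q6=T.)
Total: 3 + 18 = 21.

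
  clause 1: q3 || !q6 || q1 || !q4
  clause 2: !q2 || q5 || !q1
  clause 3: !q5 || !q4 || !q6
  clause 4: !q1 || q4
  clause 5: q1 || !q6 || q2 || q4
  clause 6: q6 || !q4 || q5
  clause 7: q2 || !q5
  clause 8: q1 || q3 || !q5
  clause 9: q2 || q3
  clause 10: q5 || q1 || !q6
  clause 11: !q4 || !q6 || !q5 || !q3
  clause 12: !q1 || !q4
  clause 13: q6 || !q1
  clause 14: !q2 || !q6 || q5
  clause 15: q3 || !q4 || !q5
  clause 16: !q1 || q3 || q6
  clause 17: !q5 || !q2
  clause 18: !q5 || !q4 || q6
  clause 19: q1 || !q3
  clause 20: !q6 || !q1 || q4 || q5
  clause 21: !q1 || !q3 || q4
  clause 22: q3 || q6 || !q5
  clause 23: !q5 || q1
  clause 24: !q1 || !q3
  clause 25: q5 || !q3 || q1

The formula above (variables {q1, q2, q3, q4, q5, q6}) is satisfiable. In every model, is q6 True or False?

Suppose q6 = true.
Case q5 = false:
Unit clause (q1) forces q1 = true.
Unit clause (!q2) forces q2 = false.
Unit clause (q4) forces q4 = true.
That conflicts with the unit clause (!q4).
Backtrack on q5: now try q5 = true.
Unit clause (!q4) forces q4 = false.
Unit clause (!q1) forces q1 = false.
That conflicts with the unit clause (q1).
Both values of q5 lead to a conflict.
So every satisfying assignment has q6 = False.

False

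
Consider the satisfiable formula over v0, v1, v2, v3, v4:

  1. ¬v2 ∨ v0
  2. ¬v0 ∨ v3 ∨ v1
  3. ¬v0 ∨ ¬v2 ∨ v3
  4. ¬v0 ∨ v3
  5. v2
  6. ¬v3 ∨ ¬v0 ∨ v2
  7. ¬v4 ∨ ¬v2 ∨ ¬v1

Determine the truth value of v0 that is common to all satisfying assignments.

True

Suppose v0 = False.
From the singleton clause (¬v2), v2 = False.
That conflicts with the unit clause (v2).
So every satisfying assignment has v0 = True.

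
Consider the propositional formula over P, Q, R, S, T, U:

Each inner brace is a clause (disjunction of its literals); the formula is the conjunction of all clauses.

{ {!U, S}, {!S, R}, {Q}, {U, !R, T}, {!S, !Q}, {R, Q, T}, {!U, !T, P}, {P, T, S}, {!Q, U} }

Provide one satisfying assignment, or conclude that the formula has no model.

UNSATISFIABLE

(Q) alone gives Q = true.
(!S) alone gives S = false.
(!U) alone gives U = false.
But (U) is also a unit clause — contradiction.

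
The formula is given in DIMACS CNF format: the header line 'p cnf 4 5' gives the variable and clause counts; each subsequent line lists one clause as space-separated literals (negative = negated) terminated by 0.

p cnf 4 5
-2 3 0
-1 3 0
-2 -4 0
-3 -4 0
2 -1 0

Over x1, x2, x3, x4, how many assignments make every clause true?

There are 2^4 = 16 truth assignments over (x1, x2, x3, x4).
Check each against the 5 clauses (columns in the order x1, x2, x3, x4):
  F F F F  ✓ satisfies all
  F F F T  ✓ satisfies all
  F F T F  ✓ satisfies all
  F F T T  ✗ fails (¬x3 ∨ ¬x4)
  F T F F  ✗ fails (¬x2 ∨ x3)
  F T F T  ✗ fails (¬x2 ∨ x3)
  F T T F  ✓ satisfies all
  F T T T  ✗ fails (¬x2 ∨ ¬x4)
  T F F F  ✗ fails (¬x1 ∨ x3)
  T F F T  ✗ fails (¬x1 ∨ x3)
  T F T F  ✗ fails (x2 ∨ ¬x1)
  T F T T  ✗ fails (¬x3 ∨ ¬x4)
  T T F F  ✗ fails (¬x2 ∨ x3)
  T T F T  ✗ fails (¬x2 ∨ x3)
  T T T F  ✓ satisfies all
  T T T T  ✗ fails (¬x2 ∨ ¬x4)
5 of the 16 rows are models.

5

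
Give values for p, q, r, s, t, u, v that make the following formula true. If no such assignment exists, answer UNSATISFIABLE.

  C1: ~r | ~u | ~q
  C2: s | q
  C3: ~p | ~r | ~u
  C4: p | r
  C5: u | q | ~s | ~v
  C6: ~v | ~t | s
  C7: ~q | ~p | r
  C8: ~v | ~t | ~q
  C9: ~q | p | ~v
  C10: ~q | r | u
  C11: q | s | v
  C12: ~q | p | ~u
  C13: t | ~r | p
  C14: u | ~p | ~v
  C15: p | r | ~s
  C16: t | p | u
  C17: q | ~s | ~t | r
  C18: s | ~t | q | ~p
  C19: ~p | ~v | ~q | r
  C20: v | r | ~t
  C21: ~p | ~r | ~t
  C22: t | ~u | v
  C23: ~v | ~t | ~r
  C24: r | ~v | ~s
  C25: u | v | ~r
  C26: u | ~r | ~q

Case s = 1:
Case p = 1:
Case r = 0:
The clause (~q) is unit, so q = 0.
The clause (~t) is unit, so t = 0.
The clause (~v) is unit, so v = 0.
The clause (~u) is unit, so u = 0.
This assignment satisfies each clause.

p ↦ 1,  q ↦ 0,  r ↦ 0,  s ↦ 1,  t ↦ 0,  u ↦ 0,  v ↦ 0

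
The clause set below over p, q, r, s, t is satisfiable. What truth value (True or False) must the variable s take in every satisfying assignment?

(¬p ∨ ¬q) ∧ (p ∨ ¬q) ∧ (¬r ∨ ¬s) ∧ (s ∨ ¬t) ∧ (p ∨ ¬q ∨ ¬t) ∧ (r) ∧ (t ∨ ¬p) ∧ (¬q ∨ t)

False

Suppose s = True.
From the singleton clause (¬r), r = False.
That conflicts with the unit clause (r).
So every satisfying assignment has s = False.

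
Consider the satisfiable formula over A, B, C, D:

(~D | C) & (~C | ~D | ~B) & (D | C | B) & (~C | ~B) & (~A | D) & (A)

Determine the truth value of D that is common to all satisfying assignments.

Suppose D = 0.
The clause (~A) is unit, so A = 0.
That conflicts with the unit clause (A).
So every satisfying assignment has D = True.

True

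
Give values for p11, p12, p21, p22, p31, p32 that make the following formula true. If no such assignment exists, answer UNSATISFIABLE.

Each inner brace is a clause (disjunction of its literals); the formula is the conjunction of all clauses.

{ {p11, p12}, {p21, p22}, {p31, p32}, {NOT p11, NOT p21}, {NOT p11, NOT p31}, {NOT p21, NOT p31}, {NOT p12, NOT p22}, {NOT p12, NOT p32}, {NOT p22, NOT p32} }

UNSATISFIABLE

Case p11 = true:
(NOT p21) alone gives p21 = false.
(p22) alone gives p22 = true.
(NOT p31) alone gives p31 = false.
(p32) alone gives p32 = true.
But (NOT p32) is also a unit clause — contradiction.
So p11 must be the other value — set p11 = false.
(p12) alone gives p12 = true.
(NOT p22) alone gives p22 = false.
(p21) alone gives p21 = true.
(NOT p31) alone gives p31 = false.
(p32) alone gives p32 = true.
But (NOT p32) is also a unit clause — contradiction.
Both values of p11 lead to a conflict.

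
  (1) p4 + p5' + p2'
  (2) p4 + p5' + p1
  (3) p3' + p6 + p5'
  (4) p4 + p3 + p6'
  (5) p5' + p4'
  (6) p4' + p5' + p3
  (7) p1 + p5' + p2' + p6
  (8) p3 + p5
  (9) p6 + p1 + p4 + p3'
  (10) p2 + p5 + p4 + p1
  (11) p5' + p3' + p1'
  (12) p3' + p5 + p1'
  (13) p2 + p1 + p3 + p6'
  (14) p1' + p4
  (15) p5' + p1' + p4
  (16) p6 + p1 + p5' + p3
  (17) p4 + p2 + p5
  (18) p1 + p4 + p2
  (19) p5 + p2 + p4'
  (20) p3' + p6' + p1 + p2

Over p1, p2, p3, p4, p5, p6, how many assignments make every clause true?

There are 2^6 = 64 truth assignments over (p1, p2, p3, p4, p5, p6).
Split on p6. With p6 = 1, the clauses containing p6 are satisfied and p6' drops from the rest; 2 of the 2^5 = 32 assignments to the other variables satisfy what remains.
With p6 = 0, by the same count on the reduced clause set, 1 assignment works.
(One model: p1=F, p2=T, p3=T, p4=F, p5=F, p6=T.)
Total: 2 + 1 = 3.

3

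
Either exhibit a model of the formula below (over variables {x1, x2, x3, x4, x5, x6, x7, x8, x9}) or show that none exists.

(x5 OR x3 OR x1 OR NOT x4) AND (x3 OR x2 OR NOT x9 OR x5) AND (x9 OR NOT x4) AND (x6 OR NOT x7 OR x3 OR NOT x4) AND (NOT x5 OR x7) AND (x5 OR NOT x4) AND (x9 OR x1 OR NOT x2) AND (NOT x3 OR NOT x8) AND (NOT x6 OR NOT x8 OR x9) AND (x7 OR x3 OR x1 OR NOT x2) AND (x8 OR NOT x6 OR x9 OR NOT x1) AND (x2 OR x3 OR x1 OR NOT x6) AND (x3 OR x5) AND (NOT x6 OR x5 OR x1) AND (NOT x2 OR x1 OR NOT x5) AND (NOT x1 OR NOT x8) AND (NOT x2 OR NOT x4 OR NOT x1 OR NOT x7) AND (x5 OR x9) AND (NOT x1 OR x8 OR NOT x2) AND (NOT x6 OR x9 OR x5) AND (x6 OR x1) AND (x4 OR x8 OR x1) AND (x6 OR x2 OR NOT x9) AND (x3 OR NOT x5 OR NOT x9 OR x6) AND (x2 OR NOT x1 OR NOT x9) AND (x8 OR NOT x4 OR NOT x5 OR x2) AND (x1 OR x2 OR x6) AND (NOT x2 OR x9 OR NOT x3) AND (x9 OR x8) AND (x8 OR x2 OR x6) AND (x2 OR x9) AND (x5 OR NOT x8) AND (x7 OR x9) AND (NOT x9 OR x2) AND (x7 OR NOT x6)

UNSATISFIABLE

Branch on x9: set x9 = true.
The clause (x2) is unit, so x2 = true.
Branch on x5: set x5 = false.
The clause (NOT x4) is unit, so x4 = false.
The clause (x3) is unit, so x3 = true.
The clause (NOT x8) is unit, so x8 = false.
The clause (NOT x1) is unit, so x1 = false.
Now (x1) is unsatisfied and unit — conflict.
Undo x5 and try x5 = true.
The clause (x7) is unit, so x7 = true.
The clause (x1) is unit, so x1 = true.
The clause (NOT x8) is unit, so x8 = false.
Now (x8) is unsatisfied and unit — conflict.
Either choice for x5 ends in contradiction.
Undo x9 and try x9 = false.
The clause (NOT x4) is unit, so x4 = false.
The clause (x5) is unit, so x5 = true.
The clause (x7) is unit, so x7 = true.
The clause (x8) is unit, so x8 = true.
The clause (NOT x3) is unit, so x3 = false.
The clause (NOT x6) is unit, so x6 = false.
The clause (NOT x1) is unit, so x1 = false.
Now (x1) is unsatisfied and unit — conflict.
Either choice for x9 ends in contradiction.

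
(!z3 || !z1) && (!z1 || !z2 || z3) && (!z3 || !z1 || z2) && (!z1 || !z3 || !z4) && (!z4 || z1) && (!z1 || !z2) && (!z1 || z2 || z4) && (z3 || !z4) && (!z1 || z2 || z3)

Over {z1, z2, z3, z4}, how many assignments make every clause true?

There are 2^4 = 16 truth assignments over (z1, z2, z3, z4).
Check each against the 9 clauses (columns in the order z1, z2, z3, z4):
  F F F F  ✓ satisfies all
  F F F T  ✗ fails (!z4 || z1)
  F F T F  ✓ satisfies all
  F F T T  ✗ fails (!z4 || z1)
  F T F F  ✓ satisfies all
  F T F T  ✗ fails (!z4 || z1)
  F T T F  ✓ satisfies all
  F T T T  ✗ fails (!z4 || z1)
  T F F F  ✗ fails (!z1 || z2 || z4)
  T F F T  ✗ fails (z3 || !z4)
  T F T F  ✗ fails (!z3 || !z1)
  T F T T  ✗ fails (!z3 || !z1)
  T T F F  ✗ fails (!z1 || !z2 || z3)
  T T F T  ✗ fails (!z1 || !z2 || z3)
  T T T F  ✗ fails (!z3 || !z1)
  T T T T  ✗ fails (!z3 || !z1)
4 of the 16 rows are models.

4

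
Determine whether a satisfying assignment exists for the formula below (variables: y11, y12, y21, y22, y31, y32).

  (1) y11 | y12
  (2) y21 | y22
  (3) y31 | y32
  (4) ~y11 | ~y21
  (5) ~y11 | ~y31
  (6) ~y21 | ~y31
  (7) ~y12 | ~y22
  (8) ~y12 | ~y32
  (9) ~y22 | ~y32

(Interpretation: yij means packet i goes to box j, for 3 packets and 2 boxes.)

Try y11 = 1.
Unit clause (~y21) forces y21 = 0.
Unit clause (y22) forces y22 = 1.
Unit clause (~y31) forces y31 = 0.
Unit clause (y32) forces y32 = 1.
That conflicts with the unit clause (~y32).
Undo y11 and try y11 = 0.
Unit clause (y12) forces y12 = 1.
Unit clause (~y22) forces y22 = 0.
Unit clause (y21) forces y21 = 1.
Unit clause (~y31) forces y31 = 0.
Unit clause (y32) forces y32 = 1.
That conflicts with the unit clause (~y32).
Either choice for y11 ends in contradiction.
No assignment satisfies every clause.

Unsatisfiable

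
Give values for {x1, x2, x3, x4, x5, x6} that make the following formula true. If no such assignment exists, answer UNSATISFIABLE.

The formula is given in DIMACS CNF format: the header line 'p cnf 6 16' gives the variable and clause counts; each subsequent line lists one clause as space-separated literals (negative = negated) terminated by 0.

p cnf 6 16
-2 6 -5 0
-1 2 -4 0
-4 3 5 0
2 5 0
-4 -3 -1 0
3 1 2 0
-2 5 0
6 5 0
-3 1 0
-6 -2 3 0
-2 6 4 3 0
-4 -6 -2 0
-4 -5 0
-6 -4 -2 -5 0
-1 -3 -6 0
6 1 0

Branch on x2: set x2 = False.
Unit clause (x5) forces x5 = True.
Unit clause (¬x4) forces x4 = False.
Branch on x3: set x3 = False.
Unit clause (x1) forces x1 = True.
All clauses hold; x6 can take either value.

x1 ↦ True; x2 ↦ False; x3 ↦ False; x4 ↦ False; x5 ↦ True; x6 ↦ True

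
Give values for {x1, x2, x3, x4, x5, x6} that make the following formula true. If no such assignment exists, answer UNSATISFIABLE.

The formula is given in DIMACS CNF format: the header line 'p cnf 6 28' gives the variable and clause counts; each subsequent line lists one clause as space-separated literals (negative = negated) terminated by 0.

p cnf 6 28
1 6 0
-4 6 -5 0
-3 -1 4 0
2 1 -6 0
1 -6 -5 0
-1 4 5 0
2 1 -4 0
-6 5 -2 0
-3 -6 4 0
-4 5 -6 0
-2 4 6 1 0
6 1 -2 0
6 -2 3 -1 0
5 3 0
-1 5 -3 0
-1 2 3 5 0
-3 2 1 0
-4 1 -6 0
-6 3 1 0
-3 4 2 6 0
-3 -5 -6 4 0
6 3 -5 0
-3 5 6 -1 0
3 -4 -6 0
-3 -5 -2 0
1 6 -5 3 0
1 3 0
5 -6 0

x1: True; x2: False; x3: False; x4: False; x5: True; x6: True

Suppose x1 = True.
Suppose x3 = False.
Unit clause (x5) forces x5 = True.
Unit clause (x6) forces x6 = True.
Unit clause (¬x4) forces x4 = False.
All clauses hold; x2 can take either value.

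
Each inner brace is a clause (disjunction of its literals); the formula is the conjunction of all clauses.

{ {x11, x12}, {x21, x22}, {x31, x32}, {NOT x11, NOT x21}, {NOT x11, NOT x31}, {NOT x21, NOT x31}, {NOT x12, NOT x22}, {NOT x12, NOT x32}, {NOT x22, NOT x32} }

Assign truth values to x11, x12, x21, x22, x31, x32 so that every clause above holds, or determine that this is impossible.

UNSATISFIABLE

Try x11 = true.
Unit clause (NOT x21) forces x21 = false.
Unit clause (x22) forces x22 = true.
Unit clause (NOT x31) forces x31 = false.
Unit clause (x32) forces x32 = true.
Now (NOT x32) is unsatisfied and unit — conflict.
Undo x11 and try x11 = false.
Unit clause (x12) forces x12 = true.
Unit clause (NOT x22) forces x22 = false.
Unit clause (x21) forces x21 = true.
Unit clause (NOT x31) forces x31 = false.
Unit clause (x32) forces x32 = true.
Now (NOT x32) is unsatisfied and unit — conflict.
Either choice for x11 ends in contradiction.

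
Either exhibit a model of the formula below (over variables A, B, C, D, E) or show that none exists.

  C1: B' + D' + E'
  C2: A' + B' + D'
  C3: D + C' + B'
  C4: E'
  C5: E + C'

(E') alone gives E = 0.
(C') alone gives C = 0.
Suppose A = 0.
Every clause is now satisfied; B, D are unconstrained.

A=0; B=0; C=0; D=0; E=0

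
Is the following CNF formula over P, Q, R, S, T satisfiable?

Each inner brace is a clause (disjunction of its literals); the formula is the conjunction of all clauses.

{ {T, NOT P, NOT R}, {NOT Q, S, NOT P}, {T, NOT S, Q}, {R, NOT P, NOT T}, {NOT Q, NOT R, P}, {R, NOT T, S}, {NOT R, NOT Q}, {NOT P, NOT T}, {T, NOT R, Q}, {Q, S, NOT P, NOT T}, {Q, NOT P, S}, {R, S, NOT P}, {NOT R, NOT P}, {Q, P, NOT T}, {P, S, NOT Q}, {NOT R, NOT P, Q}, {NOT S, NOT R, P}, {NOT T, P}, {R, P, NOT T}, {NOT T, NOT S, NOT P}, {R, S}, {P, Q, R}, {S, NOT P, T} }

Suppose R = false.
From the singleton clause (S), S = true.
Suppose T = false.
From the singleton clause (Q), Q = true.
Every clause is now satisfied; P is unconstrained.
A satisfying assignment: P: false, Q: true, R: false, S: true, T: false.

Yes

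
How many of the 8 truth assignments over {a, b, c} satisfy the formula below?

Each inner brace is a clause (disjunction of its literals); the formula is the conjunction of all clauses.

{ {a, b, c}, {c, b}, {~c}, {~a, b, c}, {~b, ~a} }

There are 2^3 = 8 truth assignments over (a, b, c).
Check each against the 5 clauses (columns in the order a, b, c):
  F F F  ✗ fails (a | b | c)
  F F T  ✗ fails (~c)
  F T F  ✓ satisfies all
  F T T  ✗ fails (~c)
  T F F  ✗ fails (c | b)
  T F T  ✗ fails (~c)
  T T F  ✗ fails (~b | ~a)
  T T T  ✗ fails (~c)
1 of the 8 rows is a model.

1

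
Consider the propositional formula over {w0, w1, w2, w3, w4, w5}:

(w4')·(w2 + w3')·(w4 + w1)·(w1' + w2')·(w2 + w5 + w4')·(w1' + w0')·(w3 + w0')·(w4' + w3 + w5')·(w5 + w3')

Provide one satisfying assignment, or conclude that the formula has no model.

Unit clause (w4') forces w4 = 0.
Unit clause (w1) forces w1 = 1.
Unit clause (w2') forces w2 = 0.
Unit clause (w3') forces w3 = 0.
Unit clause (w0') forces w0 = 0.
All clauses hold; w5 can take either value.

w0: 0, w1: 1, w2: 0, w3: 0, w4: 0, w5: 1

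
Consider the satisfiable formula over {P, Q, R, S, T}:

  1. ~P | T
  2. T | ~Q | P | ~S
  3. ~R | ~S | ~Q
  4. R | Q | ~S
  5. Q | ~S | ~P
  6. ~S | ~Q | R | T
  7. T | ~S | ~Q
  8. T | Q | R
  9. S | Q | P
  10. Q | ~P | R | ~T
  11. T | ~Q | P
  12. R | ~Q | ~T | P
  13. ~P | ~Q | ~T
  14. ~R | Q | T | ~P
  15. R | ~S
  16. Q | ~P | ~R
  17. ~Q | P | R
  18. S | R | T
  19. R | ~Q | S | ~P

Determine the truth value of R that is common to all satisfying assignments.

True

Suppose R = 0.
The clause (~S) is unit, so S = 0.
The clause (T) is unit, so T = 1.
Try Q = 1.
The clause (P) is unit, so P = 1.
Now (~P) is unsatisfied and unit — conflict.
Undo Q and try Q = 0.
The clause (P) is unit, so P = 1.
Now (~P) is unsatisfied and unit — conflict.
Either choice for Q ends in contradiction.
So every satisfying assignment has R = True.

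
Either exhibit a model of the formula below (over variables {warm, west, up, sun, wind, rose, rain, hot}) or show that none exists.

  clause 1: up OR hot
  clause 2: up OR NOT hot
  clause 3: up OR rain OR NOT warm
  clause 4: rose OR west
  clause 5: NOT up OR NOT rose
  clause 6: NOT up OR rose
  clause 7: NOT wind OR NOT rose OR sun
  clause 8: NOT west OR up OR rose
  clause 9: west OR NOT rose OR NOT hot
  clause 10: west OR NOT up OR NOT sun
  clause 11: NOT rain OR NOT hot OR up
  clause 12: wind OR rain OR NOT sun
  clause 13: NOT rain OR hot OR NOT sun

Case up = true:
Unit clause (NOT rose) forces rose = false.
Now (rose) is unsatisfied and unit — conflict.
Backtrack on up: now try up = false.
Unit clause (hot) forces hot = true.
Now (NOT hot) is unsatisfied and unit — conflict.
Either choice for up ends in contradiction.

UNSATISFIABLE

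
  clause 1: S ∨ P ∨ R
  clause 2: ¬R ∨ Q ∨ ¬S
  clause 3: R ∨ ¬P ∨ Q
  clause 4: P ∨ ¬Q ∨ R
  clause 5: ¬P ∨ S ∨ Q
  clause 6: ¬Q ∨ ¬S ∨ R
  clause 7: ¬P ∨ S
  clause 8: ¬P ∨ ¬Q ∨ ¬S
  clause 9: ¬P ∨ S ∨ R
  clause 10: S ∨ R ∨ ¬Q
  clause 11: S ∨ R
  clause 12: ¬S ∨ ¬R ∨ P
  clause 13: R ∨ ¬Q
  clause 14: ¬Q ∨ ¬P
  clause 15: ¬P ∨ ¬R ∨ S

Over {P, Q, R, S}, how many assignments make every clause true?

3

There are 2^4 = 16 truth assignments over (P, Q, R, S).
Split on S. With S = True, the clauses containing S are satisfied and ¬S drops from the rest; 1 of the 2^3 = 8 assignments to the other variables satisfy what remains.
With S = False, by the same count on the reduced clause set, 2 assignments work.
Total: 1 + 2 = 3.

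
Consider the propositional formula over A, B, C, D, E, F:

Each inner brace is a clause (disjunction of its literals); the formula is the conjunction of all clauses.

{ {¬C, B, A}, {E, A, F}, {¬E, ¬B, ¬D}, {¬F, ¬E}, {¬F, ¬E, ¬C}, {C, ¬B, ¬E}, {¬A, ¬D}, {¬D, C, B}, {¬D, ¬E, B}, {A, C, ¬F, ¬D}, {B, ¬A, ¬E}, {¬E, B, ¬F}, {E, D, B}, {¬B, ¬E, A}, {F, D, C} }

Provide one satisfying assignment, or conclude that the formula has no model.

A: False, B: True, C: True, D: True, E: False, F: True

Branch on F: set F = True.
The clause (¬E) is unit, so E = False.
Branch on A: set A = False.
Branch on C: set C = True.
The clause (B) is unit, so B = True.
All clauses hold; D can take either value.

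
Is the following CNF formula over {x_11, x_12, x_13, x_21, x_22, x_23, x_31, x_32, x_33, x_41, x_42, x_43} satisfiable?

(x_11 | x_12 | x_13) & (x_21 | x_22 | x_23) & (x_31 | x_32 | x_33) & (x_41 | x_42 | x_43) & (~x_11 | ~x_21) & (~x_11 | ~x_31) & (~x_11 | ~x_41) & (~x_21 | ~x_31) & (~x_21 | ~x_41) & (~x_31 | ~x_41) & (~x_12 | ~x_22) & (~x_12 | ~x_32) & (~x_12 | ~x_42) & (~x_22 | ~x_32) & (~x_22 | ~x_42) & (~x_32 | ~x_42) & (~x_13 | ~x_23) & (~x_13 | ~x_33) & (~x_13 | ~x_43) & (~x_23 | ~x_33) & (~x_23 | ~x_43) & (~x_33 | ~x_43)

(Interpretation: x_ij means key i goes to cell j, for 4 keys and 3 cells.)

No, unsatisfiable

Suppose x_11 = 0.
Suppose x_12 = 1.
(~x_22) alone gives x_22 = 0.
(~x_32) alone gives x_32 = 0.
(~x_42) alone gives x_42 = 0.
Suppose x_21 = 1.
(~x_31) alone gives x_31 = 0.
(x_33) alone gives x_33 = 1.
(~x_41) alone gives x_41 = 0.
(x_43) alone gives x_43 = 1.
That conflicts with the unit clause (~x_43).
Undo x_21 and try x_21 = 0.
(x_23) alone gives x_23 = 1.
(~x_13) alone gives x_13 = 0.
(~x_33) alone gives x_33 = 0.
(x_31) alone gives x_31 = 1.
(~x_41) alone gives x_41 = 0.
(x_43) alone gives x_43 = 1.
That conflicts with the unit clause (~x_43).
Both values of x_21 lead to a conflict.
Undo x_12 and try x_12 = 0.
(x_13) alone gives x_13 = 1.
(~x_23) alone gives x_23 = 0.
(~x_33) alone gives x_33 = 0.
(~x_43) alone gives x_43 = 0.
Suppose x_21 = 1.
(~x_31) alone gives x_31 = 0.
(x_32) alone gives x_32 = 1.
(~x_41) alone gives x_41 = 0.
(x_42) alone gives x_42 = 1.
That conflicts with the unit clause (~x_42).
Undo x_21 and try x_21 = 0.
(x_22) alone gives x_22 = 1.
(~x_32) alone gives x_32 = 0.
(x_31) alone gives x_31 = 1.
(~x_41) alone gives x_41 = 0.
(x_42) alone gives x_42 = 1.
That conflicts with the unit clause (~x_42).
Both values of x_21 lead to a conflict.
Both values of x_12 lead to a conflict.
Undo x_11 and try x_11 = 1.
(~x_21) alone gives x_21 = 0.
(~x_31) alone gives x_31 = 0.
(~x_41) alone gives x_41 = 0.
Suppose x_22 = 1.
(~x_12) alone gives x_12 = 0.
(~x_32) alone gives x_32 = 0.
(x_33) alone gives x_33 = 1.
(~x_42) alone gives x_42 = 0.
(x_43) alone gives x_43 = 1.
That conflicts with the unit clause (~x_43).
Undo x_22 and try x_22 = 0.
(x_23) alone gives x_23 = 1.
(~x_13) alone gives x_13 = 0.
(~x_33) alone gives x_33 = 0.
(x_32) alone gives x_32 = 1.
(~x_12) alone gives x_12 = 0.
(~x_42) alone gives x_42 = 0.
(x_43) alone gives x_43 = 1.
That conflicts with the unit clause (~x_43).
Both values of x_22 lead to a conflict.
Both values of x_11 lead to a conflict.
No assignment satisfies every clause.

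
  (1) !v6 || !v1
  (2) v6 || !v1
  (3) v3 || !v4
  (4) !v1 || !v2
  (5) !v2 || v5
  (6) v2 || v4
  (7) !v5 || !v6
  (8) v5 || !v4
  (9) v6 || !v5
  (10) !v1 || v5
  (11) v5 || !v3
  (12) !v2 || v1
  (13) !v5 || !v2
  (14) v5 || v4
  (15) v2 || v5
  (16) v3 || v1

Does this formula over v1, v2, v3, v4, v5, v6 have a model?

No, unsatisfiable

Suppose v6 = false.
The clause (!v1) is unit, so v1 = false.
The clause (!v5) is unit, so v5 = false.
The clause (!v2) is unit, so v2 = false.
Now (v2) is unsatisfied and unit — conflict.
Undo v6 and try v6 = true.
The clause (!v1) is unit, so v1 = false.
The clause (!v5) is unit, so v5 = false.
The clause (!v2) is unit, so v2 = false.
Now (v2) is unsatisfied and unit — conflict.
Either choice for v6 ends in contradiction.
No assignment satisfies every clause.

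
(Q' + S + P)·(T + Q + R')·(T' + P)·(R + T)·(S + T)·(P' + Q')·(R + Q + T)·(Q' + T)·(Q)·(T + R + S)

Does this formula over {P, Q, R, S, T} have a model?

No

(Q) alone gives Q = 1.
(P') alone gives P = 0.
(S) alone gives S = 1.
(T') alone gives T = 0.
That conflicts with the unit clause (T).
No assignment satisfies every clause.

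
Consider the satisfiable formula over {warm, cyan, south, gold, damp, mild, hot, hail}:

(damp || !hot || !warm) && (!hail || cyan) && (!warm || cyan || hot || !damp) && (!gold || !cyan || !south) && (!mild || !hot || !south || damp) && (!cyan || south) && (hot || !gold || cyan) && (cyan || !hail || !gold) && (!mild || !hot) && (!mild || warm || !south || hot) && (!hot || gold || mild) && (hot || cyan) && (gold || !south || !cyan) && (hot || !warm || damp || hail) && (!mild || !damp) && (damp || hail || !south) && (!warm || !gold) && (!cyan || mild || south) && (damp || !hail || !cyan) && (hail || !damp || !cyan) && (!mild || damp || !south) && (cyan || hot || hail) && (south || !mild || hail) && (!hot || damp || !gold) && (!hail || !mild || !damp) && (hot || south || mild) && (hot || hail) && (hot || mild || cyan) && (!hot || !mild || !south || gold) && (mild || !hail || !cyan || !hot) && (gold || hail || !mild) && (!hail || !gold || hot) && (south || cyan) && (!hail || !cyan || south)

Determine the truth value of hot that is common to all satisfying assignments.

Suppose hot = false.
From the singleton clause (cyan), cyan = true.
From the singleton clause (south), south = true.
From the singleton clause (!gold), gold = false.
Now (gold) is unsatisfied and unit — conflict.
So every satisfying assignment has hot = True.

True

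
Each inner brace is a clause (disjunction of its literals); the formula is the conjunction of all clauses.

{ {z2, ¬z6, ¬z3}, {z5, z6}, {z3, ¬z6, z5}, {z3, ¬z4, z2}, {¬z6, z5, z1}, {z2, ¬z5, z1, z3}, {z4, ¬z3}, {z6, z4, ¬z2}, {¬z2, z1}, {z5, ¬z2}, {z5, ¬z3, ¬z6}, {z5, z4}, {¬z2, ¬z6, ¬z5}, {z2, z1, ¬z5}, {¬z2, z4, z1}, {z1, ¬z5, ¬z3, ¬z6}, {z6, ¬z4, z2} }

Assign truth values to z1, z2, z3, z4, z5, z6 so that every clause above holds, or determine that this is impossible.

z1=True, z2=True, z3=True, z4=True, z5=True, z6=False

Branch on z5: set z5 = True.
Branch on z4: set z4 = True.
Branch on z3: set z3 = True.
Branch on z2: set z2 = True.
The clause (z1) is unit, so z1 = True.
The clause (¬z6) is unit, so z6 = False.
All clauses are satisfied.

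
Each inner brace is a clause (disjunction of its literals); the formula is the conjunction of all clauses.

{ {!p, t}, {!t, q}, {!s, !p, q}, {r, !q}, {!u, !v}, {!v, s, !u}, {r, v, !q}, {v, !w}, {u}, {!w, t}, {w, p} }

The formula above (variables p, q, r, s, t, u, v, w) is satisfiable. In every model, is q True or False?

Suppose q = false.
Unit clause (!t) forces t = false.
Unit clause (!p) forces p = false.
Unit clause (u) forces u = true.
Unit clause (!v) forces v = false.
Unit clause (!w) forces w = false.
That conflicts with the unit clause (w).
So every satisfying assignment has q = True.

True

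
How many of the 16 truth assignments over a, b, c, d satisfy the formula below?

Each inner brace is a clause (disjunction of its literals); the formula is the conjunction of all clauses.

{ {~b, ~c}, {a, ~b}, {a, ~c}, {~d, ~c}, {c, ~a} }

3

There are 2^4 = 16 truth assignments over (a, b, c, d).
Check each against the 5 clauses (columns in the order a, b, c, d):
  F F F F  ✓ satisfies all
  F F F T  ✓ satisfies all
  F F T F  ✗ fails (a | ~c)
  F F T T  ✗ fails (a | ~c)
  F T F F  ✗ fails (a | ~b)
  F T F T  ✗ fails (a | ~b)
  F T T F  ✗ fails (~b | ~c)
  F T T T  ✗ fails (~b | ~c)
  T F F F  ✗ fails (c | ~a)
  T F F T  ✗ fails (c | ~a)
  T F T F  ✓ satisfies all
  T F T T  ✗ fails (~d | ~c)
  T T F F  ✗ fails (c | ~a)
  T T F T  ✗ fails (c | ~a)
  T T T F  ✗ fails (~b | ~c)
  T T T T  ✗ fails (~b | ~c)
3 of the 16 rows are models.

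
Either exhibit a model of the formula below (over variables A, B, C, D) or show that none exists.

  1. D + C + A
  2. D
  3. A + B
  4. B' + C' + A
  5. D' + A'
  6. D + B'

(D) alone gives D = 1.
(A') alone gives A = 0.
(B) alone gives B = 1.
(C') alone gives C = 0.
This assignment satisfies each clause.

A=0; B=1; C=0; D=1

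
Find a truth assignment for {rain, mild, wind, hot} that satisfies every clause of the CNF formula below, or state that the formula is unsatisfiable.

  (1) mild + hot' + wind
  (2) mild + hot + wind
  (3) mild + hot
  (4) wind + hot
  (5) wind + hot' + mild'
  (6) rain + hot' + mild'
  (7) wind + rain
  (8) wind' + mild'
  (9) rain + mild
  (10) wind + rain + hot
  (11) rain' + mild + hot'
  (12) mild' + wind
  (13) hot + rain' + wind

UNSATISFIABLE

Suppose mild = 1.
The clause (wind') is unit, so wind = 0.
Now (wind) is unsatisfied and unit — conflict.
So mild must be the other value — set mild = 0.
The clause (hot) is unit, so hot = 1.
The clause (wind) is unit, so wind = 1.
The clause (rain) is unit, so rain = 1.
Now (rain') is unsatisfied and unit — conflict.
Either choice for mild ends in contradiction.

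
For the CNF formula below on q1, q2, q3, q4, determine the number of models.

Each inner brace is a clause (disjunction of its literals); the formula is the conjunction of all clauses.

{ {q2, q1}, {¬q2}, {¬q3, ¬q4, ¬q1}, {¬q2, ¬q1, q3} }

There are 2^4 = 16 truth assignments over (q1, q2, q3, q4).
Check each against the 4 clauses (columns in the order q1, q2, q3, q4):
  F F F F  ✗ fails (q2 ∨ q1)
  F F F T  ✗ fails (q2 ∨ q1)
  F F T F  ✗ fails (q2 ∨ q1)
  F F T T  ✗ fails (q2 ∨ q1)
  F T F F  ✗ fails (¬q2)
  F T F T  ✗ fails (¬q2)
  F T T F  ✗ fails (¬q2)
  F T T T  ✗ fails (¬q2)
  T F F F  ✓ satisfies all
  T F F T  ✓ satisfies all
  T F T F  ✓ satisfies all
  T F T T  ✗ fails (¬q3 ∨ ¬q4 ∨ ¬q1)
  T T F F  ✗ fails (¬q2)
  T T F T  ✗ fails (¬q2)
  T T T F  ✗ fails (¬q2)
  T T T T  ✗ fails (¬q2)
3 of the 16 rows are models.

3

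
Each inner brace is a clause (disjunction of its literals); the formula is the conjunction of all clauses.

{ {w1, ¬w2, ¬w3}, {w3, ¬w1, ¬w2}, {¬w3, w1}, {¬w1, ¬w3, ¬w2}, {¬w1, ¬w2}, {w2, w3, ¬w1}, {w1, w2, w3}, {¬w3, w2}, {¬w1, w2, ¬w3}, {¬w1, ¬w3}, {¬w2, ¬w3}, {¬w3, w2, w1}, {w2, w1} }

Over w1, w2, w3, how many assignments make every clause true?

1

There are 2^3 = 8 truth assignments over (w1, w2, w3).
Check each against the 13 clauses (columns in the order w1, w2, w3):
  F F F  ✗ fails (w1 ∨ w2 ∨ w3)
  F F T  ✗ fails (¬w3 ∨ w1)
  F T F  ✓ satisfies all
  F T T  ✗ fails (w1 ∨ ¬w2 ∨ ¬w3)
  T F F  ✗ fails (w2 ∨ w3 ∨ ¬w1)
  T F T  ✗ fails (¬w3 ∨ w2)
  T T F  ✗ fails (w3 ∨ ¬w1 ∨ ¬w2)
  T T T  ✗ fails (¬w1 ∨ ¬w3 ∨ ¬w2)
1 of the 8 rows is a model.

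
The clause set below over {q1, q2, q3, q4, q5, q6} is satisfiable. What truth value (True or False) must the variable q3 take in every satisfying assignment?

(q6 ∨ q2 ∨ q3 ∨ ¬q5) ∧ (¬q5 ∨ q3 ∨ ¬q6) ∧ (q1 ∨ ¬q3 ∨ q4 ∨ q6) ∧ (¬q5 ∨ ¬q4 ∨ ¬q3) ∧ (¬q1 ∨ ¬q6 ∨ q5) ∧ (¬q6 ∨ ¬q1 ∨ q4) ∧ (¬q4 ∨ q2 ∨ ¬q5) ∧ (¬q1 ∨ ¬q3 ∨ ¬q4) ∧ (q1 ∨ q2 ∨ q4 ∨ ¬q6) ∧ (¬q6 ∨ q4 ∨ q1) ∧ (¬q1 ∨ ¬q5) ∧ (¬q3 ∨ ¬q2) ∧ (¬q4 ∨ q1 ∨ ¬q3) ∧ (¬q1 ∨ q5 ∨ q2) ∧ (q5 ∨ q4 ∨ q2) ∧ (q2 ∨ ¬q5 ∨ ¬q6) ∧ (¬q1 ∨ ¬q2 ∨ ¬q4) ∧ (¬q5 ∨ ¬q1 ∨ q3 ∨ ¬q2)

False

Suppose q3 = True.
Unit clause (¬q2) forces q2 = False.
Case q5 = False:
Unit clause (¬q1) forces q1 = False.
Unit clause (¬q4) forces q4 = False.
Now (q4) is unsatisfied and unit — conflict.
So q5 must be the other value — set q5 = True.
Unit clause (¬q4) forces q4 = False.
Unit clause (¬q1) forces q1 = False.
Unit clause (q6) forces q6 = True.
Now (¬q6) is unsatisfied and unit — conflict.
Neither q5 = True nor q5 = False works.
So every satisfying assignment has q3 = False.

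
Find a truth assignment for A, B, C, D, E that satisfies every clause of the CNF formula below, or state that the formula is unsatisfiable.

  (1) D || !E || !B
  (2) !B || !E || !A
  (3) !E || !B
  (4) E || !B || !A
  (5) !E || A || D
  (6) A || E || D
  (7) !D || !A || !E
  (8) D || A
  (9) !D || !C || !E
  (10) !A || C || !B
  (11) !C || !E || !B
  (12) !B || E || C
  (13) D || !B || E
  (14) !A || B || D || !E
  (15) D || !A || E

A=false, B=false, C=false, D=true, E=false

Case E = false:
Case B = false:
Case A = false:
From the singleton clause (D), D = true.
Every clause is now satisfied; C is unconstrained.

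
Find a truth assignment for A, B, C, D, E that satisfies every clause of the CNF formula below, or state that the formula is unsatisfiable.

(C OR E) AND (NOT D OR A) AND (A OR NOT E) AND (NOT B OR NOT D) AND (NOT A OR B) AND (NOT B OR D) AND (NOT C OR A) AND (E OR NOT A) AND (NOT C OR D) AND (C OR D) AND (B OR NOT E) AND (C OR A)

UNSATISFIABLE

Try C = true.
The clause (A) is unit, so A = true.
The clause (B) is unit, so B = true.
The clause (NOT D) is unit, so D = false.
But (D) is also a unit clause — contradiction.
Undo C and try C = false.
The clause (E) is unit, so E = true.
The clause (A) is unit, so A = true.
The clause (B) is unit, so B = true.
The clause (NOT D) is unit, so D = false.
But (D) is also a unit clause — contradiction.
Either choice for C ends in contradiction.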